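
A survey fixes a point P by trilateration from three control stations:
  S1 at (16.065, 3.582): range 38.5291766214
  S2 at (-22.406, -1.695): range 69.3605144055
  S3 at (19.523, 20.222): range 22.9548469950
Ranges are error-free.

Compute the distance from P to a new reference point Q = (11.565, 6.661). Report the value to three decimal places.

38.462

eq1: (x − 16.065)² + (y − 3.582)² = 38.5291766214²
eq2: (x + 22.406)² + (y + 1.695)² = 69.3605144055²
eq3: (x − 19.523)² + (y − 20.222)² = 22.9548469950²
eq1−eq2, eq1−eq3 (x²,y² cancel):
  -76.942·x − 10.554·y = -3092.396595
  6.916·x + 33.280·y = 1476.734315
det = -76.942·33.280 − -10.554·6.916 = -2487.638296
x = (-3092.396595·33.280 − -10.554·1476.734315) / -2487.638296 = 35.105387
y = (-76.942·1476.734315 − -3092.396595·6.916) / -2487.638296 = 37.077688
|P − Q| = √((35.105387 − 11.565)² + (37.077688 − 6.661)²) = 38.461991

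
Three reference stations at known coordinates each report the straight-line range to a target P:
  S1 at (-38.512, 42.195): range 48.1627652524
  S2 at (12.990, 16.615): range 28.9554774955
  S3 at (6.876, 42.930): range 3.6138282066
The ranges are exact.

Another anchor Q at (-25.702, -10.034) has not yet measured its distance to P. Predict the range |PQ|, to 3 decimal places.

eq1: (x + 38.512)² + (y − 42.195)² = 48.1627652524²
eq2: (x − 12.990)² + (y − 16.615)² = 28.9554774955²
eq3: (x − 6.876)² + (y − 42.930)² = 3.6138282066²
eq2−eq3, eq2−eq1 (x²,y² cancel):
  -12.228·x + 52.630·y = 2270.825874
  -103.004·x + 51.160·y = 1337.561564
det = -12.228·51.160 − 52.630·-103.004 = 4795.516040
x = (2270.825874·51.160 − 52.630·1337.561564) / 4795.516040 = 9.546332
y = (-12.228·1337.561564 − 2270.825874·-103.004) / 4795.516040 = 45.364971
|P − Q| = √((9.546332 − -25.702)² + (45.364971 − -10.034)²) = 65.661944

65.662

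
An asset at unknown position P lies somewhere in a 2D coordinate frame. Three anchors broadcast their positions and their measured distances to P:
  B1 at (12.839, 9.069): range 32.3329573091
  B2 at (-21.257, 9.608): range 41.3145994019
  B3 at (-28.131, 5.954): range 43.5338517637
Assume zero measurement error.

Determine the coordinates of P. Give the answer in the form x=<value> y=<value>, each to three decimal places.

x=4.991 y=-22.297

eq1: (x − 12.839)² + (y − 9.069)² = 32.3329573091²
eq2: (x + 21.257)² + (y − 9.608)² = 41.3145994019²
eq3: (x + 28.131)² + (y − 5.954)² = 43.5338517637²
eq1−eq3, eq1−eq2 (x²,y² cancel):
  -81.940·x − 6.230·y = -270.059526
  -68.192·x + 1.078·y = -364.388964
det = -81.940·1.078 − -6.230·-68.192 = -513.167480
x = (-270.059526·1.078 − -6.230·-364.388964) / -513.167480 = 4.991095
y = (-81.940·-364.388964 − -270.059526·-68.192) / -513.167480 = -22.297073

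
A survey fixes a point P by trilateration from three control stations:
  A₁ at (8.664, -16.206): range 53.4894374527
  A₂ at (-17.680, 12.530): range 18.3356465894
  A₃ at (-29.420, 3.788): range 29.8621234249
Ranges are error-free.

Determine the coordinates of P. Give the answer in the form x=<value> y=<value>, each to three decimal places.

x=-16.781 y=30.844

eq1: (x − 8.664)² + (y + 16.206)² = 53.4894374527²
eq2: (x + 17.680)² + (y − 12.530)² = 18.3356465894²
eq3: (x + 29.420)² + (y − 3.788)² = 29.8621234249²
eq3−eq1, eq3−eq2 (x²,y² cancel):
  76.168·x − 39.988·y = -2511.559516
  23.480·x + 17.484·y = 145.248436
det = 76.168·17.484 − -39.988·23.480 = 2270.639552
x = (-2511.559516·17.484 − -39.988·145.248436) / 2270.639552 = -16.781136
y = (76.168·145.248436 − -2511.559516·23.480) / 2270.639552 = 30.843601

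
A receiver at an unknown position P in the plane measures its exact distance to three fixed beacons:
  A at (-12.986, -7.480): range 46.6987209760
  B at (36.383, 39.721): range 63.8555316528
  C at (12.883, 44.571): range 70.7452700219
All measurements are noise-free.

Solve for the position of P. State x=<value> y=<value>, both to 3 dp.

eq1: (x + 12.986)² + (y + 7.480)² = 46.6987209760²
eq2: (x − 36.383)² + (y − 39.721)² = 63.8555316528²
eq3: (x − 12.883)² + (y − 44.571)² = 70.7452700219²
eq1−eq2, eq1−eq3 (x²,y² cancel):
  98.738·x + 94.402·y = 780.135552
  51.738·x + 104.102·y = -896.163556
det = 98.738·104.102 − 94.402·51.738 = 5394.652600
x = (780.135552·104.102 − 94.402·-896.163556) / 5394.652600 = 30.736604
y = (98.738·-896.163556 − 780.135552·51.738) / 5394.652600 = -23.884402

x=30.737 y=-23.884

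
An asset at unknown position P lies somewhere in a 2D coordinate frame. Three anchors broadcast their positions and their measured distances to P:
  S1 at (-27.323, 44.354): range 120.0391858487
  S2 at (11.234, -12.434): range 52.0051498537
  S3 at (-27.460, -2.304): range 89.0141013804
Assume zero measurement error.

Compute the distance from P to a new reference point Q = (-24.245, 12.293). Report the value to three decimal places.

eq1: (x + 27.323)² + (y − 44.354)² = 120.0391858487²
eq2: (x − 11.234)² + (y + 12.434)² = 52.0051498537²
eq3: (x + 27.460)² + (y + 2.304)² = 89.0141013804²
eq2−eq3, eq2−eq1 (x²,y² cancel):
  -77.388·x + 20.260·y = -4740.421729
  -77.114·x + 113.576·y = -9271.853995
det = -77.388·113.576 − 20.260·-77.114 = -7227.089848
x = (-4740.421729·113.576 − 20.260·-9271.853995) / -7227.089848 = 48.505053
y = (-77.388·-9271.853995 − -4740.421729·-77.114) / -7227.089848 = -48.702502
|P − Q| = √((48.505053 − -24.245)² + (-48.702502 − 12.293)²) = 94.936934

94.937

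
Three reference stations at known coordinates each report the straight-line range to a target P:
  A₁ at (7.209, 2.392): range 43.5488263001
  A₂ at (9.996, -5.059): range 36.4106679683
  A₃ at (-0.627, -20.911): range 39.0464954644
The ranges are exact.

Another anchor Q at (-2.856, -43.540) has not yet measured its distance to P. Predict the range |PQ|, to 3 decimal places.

43.081

eq1: (x − 7.209)² + (y − 2.392)² = 43.5488263001²
eq2: (x − 9.996)² + (y + 5.059)² = 36.4106679683²
eq3: (x + 0.627)² + (y + 20.911)² = 39.0464954644²
eq1−eq2, eq1−eq3 (x²,y² cancel):
  5.574·x − 14.902·y = 638.585682
  -15.672·x − 46.606·y = 751.843169
det = 5.574·-46.606 − -14.902·-15.672 = -493.325988
x = (638.585682·-46.606 − -14.902·751.843169) / -493.325988 = 37.618041
y = (5.574·751.843169 − 638.585682·-15.672) / -493.325988 = -28.781554
|P − Q| = √((37.618041 − -2.856)² + (-28.781554 − -43.540)²) = 43.080851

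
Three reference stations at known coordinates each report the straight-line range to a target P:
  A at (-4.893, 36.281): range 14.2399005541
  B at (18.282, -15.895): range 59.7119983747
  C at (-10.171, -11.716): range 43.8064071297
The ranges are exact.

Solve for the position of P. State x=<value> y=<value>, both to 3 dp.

x=-18.248 y=31.339

eq1: (x + 4.893)² + (y − 36.281)² = 14.2399005541²
eq2: (x − 18.282)² + (y + 15.895)² = 59.7119983747²
eq3: (x + 10.171)² + (y + 11.716)² = 43.8064071297²
eq3−eq2, eq3−eq1 (x²,y² cancel):
  56.906·x − 8.358·y = -1300.352792
  10.556·x + 95.994·y = 2815.765051
det = 56.906·95.994 − -8.358·10.556 = 5550.861612
x = (-1300.352792·95.994 − -8.358·2815.765051) / 5550.861612 = -18.247960
y = (56.906·2815.765051 − -1300.352792·10.556) / 5550.861612 = 31.339360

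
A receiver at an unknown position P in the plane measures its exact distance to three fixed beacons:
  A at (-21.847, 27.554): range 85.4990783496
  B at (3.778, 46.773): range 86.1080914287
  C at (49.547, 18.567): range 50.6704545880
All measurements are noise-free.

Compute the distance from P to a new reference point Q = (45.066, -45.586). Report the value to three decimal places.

eq1: (x + 21.847)² + (y − 27.554)² = 85.4990783496²
eq2: (x − 3.778)² + (y − 46.773)² = 86.1080914287²
eq3: (x − 49.547)² + (y − 18.567)² = 50.6704545880²
eq1−eq3, eq1−eq2 (x²,y² cancel):
  142.788·x − 17.974·y = 6305.721803
  51.250·x + 38.438·y = 860.961477
det = 142.788·38.438 − -17.974·51.250 = 6409.652644
x = (6305.721803·38.438 − -17.974·860.961477) / 6409.652644 = 40.229053
y = (142.788·860.961477 − 6305.721803·51.250) / 6409.652644 = -31.239333
|P − Q| = √((40.229053 − 45.066)² + (-31.239333 − -45.586)²) = 15.140109

15.140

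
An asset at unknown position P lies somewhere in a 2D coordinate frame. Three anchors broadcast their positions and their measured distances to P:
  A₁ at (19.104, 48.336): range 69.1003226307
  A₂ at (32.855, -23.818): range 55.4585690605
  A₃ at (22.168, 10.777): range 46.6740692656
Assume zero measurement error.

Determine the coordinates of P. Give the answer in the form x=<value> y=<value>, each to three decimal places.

x=-20.404 y=-8.356

eq1: (x − 19.104)² + (y − 48.336)² = 69.1003226307²
eq2: (x − 32.855)² + (y + 23.818)² = 55.4585690605²
eq3: (x − 22.168)² + (y − 10.777)² = 46.6740692656²
eq1−eq2, eq1−eq3 (x²,y² cancel):
  27.502·x − 144.308·y = 644.618142
  6.128·x − 75.118·y = 502.618087
det = 27.502·-75.118 − -144.308·6.128 = -1181.575812
x = (644.618142·-75.118 − -144.308·502.618087) / -1181.575812 = -20.404434
y = (27.502·502.618087 − 644.618142·6.128) / -1181.575812 = -8.355607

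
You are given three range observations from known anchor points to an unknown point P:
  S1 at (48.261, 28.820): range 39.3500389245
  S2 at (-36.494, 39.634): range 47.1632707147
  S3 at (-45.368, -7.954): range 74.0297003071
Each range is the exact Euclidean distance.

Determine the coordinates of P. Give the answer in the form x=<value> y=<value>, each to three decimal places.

eq1: (x − 48.261)² + (y − 28.820)² = 39.3500389245²
eq2: (x + 36.494)² + (y − 39.634)² = 47.1632707147²
eq3: (x + 45.368)² + (y + 7.954)² = 74.0297003071²
eq2−eq3, eq2−eq1 (x²,y² cancel):
  -17.748·x − 95.176·y = -4037.166875
  169.510·x − 21.628·y = 932.999070
det = -17.748·-21.628 − -95.176·169.510 = 16517.137504
x = (-4037.166875·-21.628 − -95.176·932.999070) / 16517.137504 = 10.662560
y = (-17.748·932.999070 − -4037.166875·169.510) / 16517.137504 = 40.429602

x=10.663 y=40.430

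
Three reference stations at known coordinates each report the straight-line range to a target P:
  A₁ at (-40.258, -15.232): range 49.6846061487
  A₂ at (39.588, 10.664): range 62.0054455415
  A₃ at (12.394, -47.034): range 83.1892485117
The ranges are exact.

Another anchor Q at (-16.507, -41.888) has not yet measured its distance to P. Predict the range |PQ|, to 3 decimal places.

eq1: (x + 40.258)² + (y + 15.232)² = 49.6846061487²
eq2: (x − 39.588)² + (y − 10.664)² = 62.0054455415²
eq3: (x − 12.394)² + (y + 47.034)² = 83.1892485117²
eq2−eq1, eq2−eq3 (x²,y² cancel):
  -159.692·x − 51.792·y = 1547.904937
  -54.388·x − 115.396·y = -2390.898039
det = -159.692·-115.396 − -51.792·-54.388 = 15610.954736
x = (1547.904937·-115.396 − -51.792·-2390.898039) / 15610.954736 = -19.374307
y = (-159.692·-2390.898039 − 1547.904937·-54.388) / 15610.954736 = 29.850496
|P − Q| = √((-19.374307 − -16.507)² + (29.850496 − -41.888)²) = 71.795775

71.796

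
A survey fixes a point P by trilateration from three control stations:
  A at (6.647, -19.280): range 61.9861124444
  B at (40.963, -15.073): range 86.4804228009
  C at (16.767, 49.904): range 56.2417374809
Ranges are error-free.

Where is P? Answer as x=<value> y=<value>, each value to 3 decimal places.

eq1: (x − 6.647)² + (y + 19.280)² = 61.9861124444²
eq2: (x − 40.963)² + (y + 15.073)² = 86.4804228009²
eq3: (x − 16.767)² + (y − 49.904)² = 56.2417374809²
eq2−eq1, eq2−eq3 (x²,y² cancel):
  -68.632·x − 8.414·y = 2147.323703
  -48.392·x + 129.954·y = 5182.109300
det = -68.632·129.954 − -8.414·-48.392 = -9326.173216
x = (2147.323703·129.954 − -8.414·5182.109300) / -9326.173216 = -34.596781
y = (-68.632·5182.109300 − 2147.323703·-48.392) / -9326.173216 = 26.993412

x=-34.597 y=26.993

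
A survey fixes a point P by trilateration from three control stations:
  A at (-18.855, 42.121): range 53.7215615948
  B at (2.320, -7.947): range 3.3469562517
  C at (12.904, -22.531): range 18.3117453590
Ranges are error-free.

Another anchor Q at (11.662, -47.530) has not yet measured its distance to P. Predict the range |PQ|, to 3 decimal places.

eq1: (x + 18.855)² + (y − 42.121)² = 53.7215615948²
eq2: (x − 2.320)² + (y + 7.947)² = 3.3469562517²
eq3: (x − 12.904)² + (y + 22.531)² = 18.3117453590²
eq1−eq3, eq1−eq2 (x²,y² cancel):
  63.518·x − 129.304·y = 1095.155673
  42.350·x − 100.136·y = 813.651607
det = 63.518·-100.136 − -129.304·42.350 = -884.414048
x = (1095.155673·-100.136 − -129.304·813.651607) / -884.414048 = 5.038478
y = (63.518·813.651607 − 1095.155673·42.350) / -884.414048 = -5.994568
|P − Q| = √((5.038478 − 11.662)² + (-5.994568 − -47.530)²) = 42.060233

42.060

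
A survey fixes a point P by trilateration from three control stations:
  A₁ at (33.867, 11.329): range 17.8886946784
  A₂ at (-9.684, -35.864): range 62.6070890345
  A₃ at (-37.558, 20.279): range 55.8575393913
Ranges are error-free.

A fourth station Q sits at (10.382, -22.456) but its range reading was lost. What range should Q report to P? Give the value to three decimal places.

eq1: (x − 33.867)² + (y − 11.329)² = 17.8886946784²
eq2: (x + 9.684)² + (y + 35.864)² = 62.6070890345²
eq3: (x + 37.558)² + (y − 20.279)² = 55.8575393913²
eq3−eq1, eq3−eq2 (x²,y² cancel):
  142.850·x − 17.900·y = 2253.538035
  55.748·x − 112.286·y = -1241.417744
det = 142.850·-112.286 − -17.900·55.748 = -15042.165900
x = (2253.538035·-112.286 − -17.900·-1241.417744) / -15042.165900 = 18.299369
y = (142.850·-1241.417744 − 2253.538035·55.748) / -15042.165900 = 20.141166
|P − Q| = √((18.299369 − 10.382)² + (20.141166 − -22.456)²) = 43.326704

43.327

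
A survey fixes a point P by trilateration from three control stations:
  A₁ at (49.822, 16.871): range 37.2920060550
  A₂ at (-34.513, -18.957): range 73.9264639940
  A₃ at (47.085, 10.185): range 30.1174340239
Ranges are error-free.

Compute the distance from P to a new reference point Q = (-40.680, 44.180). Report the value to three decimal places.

eq1: (x − 49.822)² + (y − 16.871)² = 37.2920060550²
eq2: (x + 34.513)² + (y + 18.957)² = 73.9264639940²
eq3: (x − 47.085)² + (y − 10.185)² = 30.1174340239²
eq2−eq3, eq2−eq1 (x²,y² cancel):
  163.196·x + 58.284·y = 5328.278678
  168.670·x + 71.656·y = 5290.775670
det = 163.196·71.656 − 58.284·168.670 = 1863.210296
x = (5328.278678·71.656 − 58.284·5290.775670) / 1863.210296 = 39.413462
y = (163.196·5290.775670 − 5328.278678·168.670) / 1863.210296 = -18.938999
|P − Q| = √((39.413462 − -40.680)² + (-18.938999 − 44.180)²) = 101.975344

101.975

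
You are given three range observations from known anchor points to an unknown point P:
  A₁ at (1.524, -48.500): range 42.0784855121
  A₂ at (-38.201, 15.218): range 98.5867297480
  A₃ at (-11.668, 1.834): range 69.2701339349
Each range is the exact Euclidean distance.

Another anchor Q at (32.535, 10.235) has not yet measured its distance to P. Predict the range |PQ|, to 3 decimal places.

52.113

eq1: (x − 1.524)² + (y + 48.500)² = 42.0784855121²
eq2: (x + 38.201)² + (y − 15.218)² = 98.5867297480²
eq3: (x + 11.668)² + (y − 1.834)² = 69.2701339349²
eq1−eq3, eq1−eq2 (x²,y² cancel):
  -26.384·x + 100.668·y = -5242.819308
  -79.450·x + 127.436·y = -8612.412990
det = -26.384·127.436 − 100.668·-79.450 = 4635.801176
x = (-5242.819308·127.436 − 100.668·-8612.412990) / 4635.801176 = 42.898835
y = (-26.384·-8612.412990 − -5242.819308·-79.450) / 4635.801176 = -40.836973
|P − Q| = √((42.898835 − 32.535)² + (-40.836973 − 10.235)²) = 52.112912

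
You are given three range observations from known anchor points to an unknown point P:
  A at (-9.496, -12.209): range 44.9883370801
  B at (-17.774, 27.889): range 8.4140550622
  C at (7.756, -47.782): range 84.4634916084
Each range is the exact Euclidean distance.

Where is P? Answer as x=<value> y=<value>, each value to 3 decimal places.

x=-26.004 y=29.641

eq1: (x + 9.496)² + (y + 12.209)² = 44.9883370801²
eq2: (x + 17.774)² + (y − 27.889)² = 8.4140550622²
eq3: (x − 7.756)² + (y + 47.782)² = 84.4634916084²
eq2−eq3, eq2−eq1 (x²,y² cancel):
  51.060·x − 151.342·y = -5813.721429
  16.556·x − 80.196·y = -2807.631851
det = 51.060·-80.196 − -151.342·16.556 = -1589.189608
x = (-5813.721429·-80.196 − -151.342·-2807.631851) / -1589.189608 = -26.003558
y = (51.060·-2807.631851 − -5813.721429·16.556) / -1589.189608 = 29.641341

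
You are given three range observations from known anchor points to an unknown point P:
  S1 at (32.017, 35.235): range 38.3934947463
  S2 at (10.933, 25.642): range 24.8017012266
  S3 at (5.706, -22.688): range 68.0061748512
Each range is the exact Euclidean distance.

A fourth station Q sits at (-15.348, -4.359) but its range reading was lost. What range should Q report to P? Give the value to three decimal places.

eq1: (x − 32.017)² + (y − 35.235)² = 38.3934947463²
eq2: (x − 10.933)² + (y − 25.642)² = 24.8017012266²
eq3: (x − 5.706)² + (y + 22.688)² = 68.0061748512²
eq3−eq1, eq3−eq2 (x²,y² cancel):
  52.622·x + 115.846·y = 4870.069113
  10.454·x + 96.660·y = 4239.454307
det = 52.622·96.660 − 115.846·10.454 = 3875.388436
x = (4870.069113·96.660 − 115.846·4239.454307) / 3875.388436 = -5.259587
y = (52.622·4239.454307 − 4870.069113·10.454) / 3875.388436 = 44.428285
|P − Q| = √((-5.259587 − -15.348)² + (44.428285 − -4.359)²) = 49.819426

49.819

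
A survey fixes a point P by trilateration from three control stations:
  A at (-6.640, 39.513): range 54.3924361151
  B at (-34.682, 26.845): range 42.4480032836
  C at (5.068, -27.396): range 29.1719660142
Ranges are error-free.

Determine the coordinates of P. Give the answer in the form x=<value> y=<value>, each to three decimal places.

eq1: (x + 6.640)² + (y − 39.513)² = 54.3924361151²
eq2: (x + 34.682)² + (y − 26.845)² = 42.4480032836²
eq3: (x − 5.068)² + (y + 27.396)² = 29.1719660142²
eq3−eq1, eq3−eq2 (x²,y² cancel):
  -23.416·x + 133.818·y = -1278.392176
  -79.500·x + 108.482·y = 196.440327
det = -23.416·108.482 − 133.818·-79.500 = 8098.316488
x = (-1278.392176·108.482 − 133.818·196.440327) / 8098.316488 = -20.370875
y = (-23.416·196.440327 − -1278.392176·-79.500) / 8098.316488 = -13.117791

x=-20.371 y=-13.118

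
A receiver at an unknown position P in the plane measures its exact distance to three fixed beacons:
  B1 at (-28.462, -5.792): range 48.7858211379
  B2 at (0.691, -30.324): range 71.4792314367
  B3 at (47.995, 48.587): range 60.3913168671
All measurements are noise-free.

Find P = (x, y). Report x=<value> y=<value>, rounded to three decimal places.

x=-11.791 y=40.057

eq1: (x + 28.462)² + (y + 5.792)² = 48.7858211379²
eq2: (x − 0.691)² + (y + 30.324)² = 71.4792314367²
eq3: (x − 47.995)² + (y − 48.587)² = 60.3913168671²
eq2−eq3, eq2−eq1 (x²,y² cancel):
  94.608·x + 157.822·y = 5206.363511
  -58.306·x + 49.064·y = 2652.834434
det = 94.608·49.064 − 157.822·-58.306 = 13843.816444
x = (5206.363511·49.064 − 157.822·2652.834434) / 13843.816444 = -11.790868
y = (94.608·2652.834434 − 5206.363511·-58.306) / 13843.816444 = 40.056988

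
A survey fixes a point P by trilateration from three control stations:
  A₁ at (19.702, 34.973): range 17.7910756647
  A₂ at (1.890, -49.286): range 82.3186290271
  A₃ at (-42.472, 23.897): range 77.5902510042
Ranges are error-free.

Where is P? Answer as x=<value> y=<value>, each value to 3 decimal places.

x=35.089 y=26.041

eq1: (x − 19.702)² + (y − 34.973)² = 17.7910756647²
eq2: (x − 1.890)² + (y + 49.286)² = 82.3186290271²
eq3: (x + 42.472)² + (y − 23.897)² = 77.5902510042²
eq3−eq1, eq3−eq2 (x²,y² cancel):
  124.348·x + 22.152·y = 4940.066818
  88.724·x − 146.366·y = -698.365131
det = 124.348·-146.366 − 22.152·88.724 = -20165.733416
x = (4940.066818·-146.366 − 22.152·-698.365131) / -20165.733416 = 35.088614
y = (124.348·-698.365131 − 4940.066818·88.724) / -20165.733416 = 26.041344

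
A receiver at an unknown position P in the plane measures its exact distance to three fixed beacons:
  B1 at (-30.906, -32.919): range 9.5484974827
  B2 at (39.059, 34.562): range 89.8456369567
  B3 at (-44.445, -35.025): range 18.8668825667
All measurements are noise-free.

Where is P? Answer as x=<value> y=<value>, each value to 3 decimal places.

eq1: (x + 30.906)² + (y + 32.919)² = 9.5484974827²
eq2: (x − 39.059)² + (y − 34.562)² = 89.8456369567²
eq3: (x + 44.445)² + (y + 35.025)² = 18.8668825667²
eq1−eq3, eq1−eq2 (x²,y² cancel):
  -27.078·x − 4.212·y = 898.481799
  139.930·x + 134.962·y = -7299.768748
det = -27.078·134.962 − -4.212·139.930 = -3065.115876
x = (898.481799·134.962 − -4.212·-7299.768748) / -3065.115876 = -29.530458
y = (-27.078·-7299.768748 − 898.481799·139.930) / -3065.115876 = -23.470101

x=-29.530 y=-23.470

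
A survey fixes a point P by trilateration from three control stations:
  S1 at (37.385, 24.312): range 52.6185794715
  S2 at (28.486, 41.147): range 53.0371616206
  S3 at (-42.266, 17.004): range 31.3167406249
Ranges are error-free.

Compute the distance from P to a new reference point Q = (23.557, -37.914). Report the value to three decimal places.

57.898

eq1: (x − 37.385)² + (y − 24.312)² = 52.6185794715²
eq2: (x − 28.486)² + (y − 41.147)² = 53.0371616206²
eq3: (x + 42.266)² + (y − 17.004)² = 31.3167406249²
eq1−eq3, eq1−eq2 (x²,y² cancel):
  -159.302·x − 14.616·y = 1874.815865
  -17.798·x + 33.670·y = 471.590629
det = -159.302·33.670 − -14.616·-17.798 = -5623.833908
x = (1874.815865·33.670 − -14.616·471.590629) / -5623.833908 = -12.450193
y = (-159.302·471.590629 − 1874.815865·-17.798) / -5623.833908 = 7.425069
|P − Q| = √((-12.450193 − 23.557)² + (7.425069 − -37.914)²) = 57.897748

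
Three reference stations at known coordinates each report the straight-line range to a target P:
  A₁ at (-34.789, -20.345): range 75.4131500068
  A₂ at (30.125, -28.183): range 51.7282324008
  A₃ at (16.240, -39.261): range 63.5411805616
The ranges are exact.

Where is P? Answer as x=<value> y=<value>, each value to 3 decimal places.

eq1: (x + 34.789)² + (y + 20.345)² = 75.4131500068²
eq2: (x − 30.125)² + (y + 28.183)² = 51.7282324008²
eq3: (x − 16.240)² + (y + 39.261)² = 63.5411805616²
eq2−eq1, eq2−eq3 (x²,y² cancel):
  -129.828·x + 15.676·y = -3088.936735
  -27.770·x − 22.156·y = -1258.304993
det = -129.828·-22.156 − 15.676·-27.770 = 3311.791688
x = (-3088.936735·-22.156 − 15.676·-1258.304993) / 3311.791688 = 26.621140
y = (-129.828·-1258.304993 − -3088.936735·-27.770) / 3311.791688 = 23.426427

x=26.621 y=23.426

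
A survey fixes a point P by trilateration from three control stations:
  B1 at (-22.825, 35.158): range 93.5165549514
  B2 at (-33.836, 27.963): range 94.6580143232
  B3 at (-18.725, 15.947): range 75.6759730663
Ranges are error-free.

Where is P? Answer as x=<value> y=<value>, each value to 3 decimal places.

x=29.652 y=-42.247

eq1: (x + 22.825)² + (y − 35.158)² = 93.5165549514²
eq2: (x + 33.836)² + (y − 27.963)² = 94.6580143232²
eq3: (x + 18.725)² + (y − 15.947)² = 75.6759730663²
eq3−eq2, eq3−eq1 (x²,y² cancel):
  -30.222·x + 24.032·y = -1911.414945
  -8.200·x + 38.422·y = -1866.359995
det = -30.222·38.422 − 24.032·-8.200 = -964.127284
x = (-1911.414945·38.422 − 24.032·-1866.359995) / -964.127284 = 29.651709
y = (-30.222·-1866.359995 − -1911.414945·-8.200) / -964.127284 = -42.247045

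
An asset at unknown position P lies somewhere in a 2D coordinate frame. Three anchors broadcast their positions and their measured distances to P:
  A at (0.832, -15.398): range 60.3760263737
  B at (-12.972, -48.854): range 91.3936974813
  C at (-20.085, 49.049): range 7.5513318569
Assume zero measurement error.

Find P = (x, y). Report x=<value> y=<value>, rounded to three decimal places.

x=-16.367 y=42.477

eq1: (x − 0.832)² + (y + 15.398)² = 60.3760263737²
eq2: (x + 12.972)² + (y + 48.854)² = 91.3936974813²
eq3: (x + 20.085)² + (y − 49.049)² = 7.5513318569²
eq2−eq3, eq2−eq1 (x²,y² cancel):
  -14.226·x + 195.806·y = 8550.010852
  27.608·x + 66.912·y = 2390.347907
det = -14.226·66.912 − 195.806·27.608 = -6357.702160
x = (8550.010852·66.912 − 195.806·2390.347907) / -6357.702160 = -16.366584
y = (-14.226·2390.347907 − 8550.010852·27.608) / -6357.702160 = 42.476634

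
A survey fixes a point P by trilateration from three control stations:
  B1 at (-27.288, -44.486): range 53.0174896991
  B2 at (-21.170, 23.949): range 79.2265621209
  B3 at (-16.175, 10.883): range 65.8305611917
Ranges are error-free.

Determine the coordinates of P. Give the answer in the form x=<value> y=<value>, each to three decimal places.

eq1: (x + 27.288)² + (y + 44.486)² = 53.0174896991²
eq2: (x + 21.170)² + (y − 23.949)² = 79.2265621209²
eq3: (x + 16.175)² + (y − 10.883)² = 65.8305611917²
eq3−eq2, eq3−eq1 (x²,y² cancel):
  -9.990·x + 26.132·y = -1301.532172
  -22.226·x − 110.738·y = 3866.377399
det = -9.990·-110.738 − 26.132·-22.226 = 1687.082452
x = (-1301.532172·-110.738 − 26.132·3866.377399) / 1687.082452 = 25.542851
y = (-9.990·3866.377399 − -1301.532172·-22.226) / 1687.082452 = -40.041294

x=25.543 y=-40.041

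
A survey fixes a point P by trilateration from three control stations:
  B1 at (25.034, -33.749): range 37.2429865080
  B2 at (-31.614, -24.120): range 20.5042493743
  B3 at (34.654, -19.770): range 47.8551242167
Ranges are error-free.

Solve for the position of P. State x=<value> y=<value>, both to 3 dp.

x=-12.043 y=-30.235

eq1: (x − 25.034)² + (y + 33.749)² = 37.2429865080²
eq2: (x + 31.614)² + (y + 24.120)² = 20.5042493743²
eq3: (x − 34.654)² + (y + 19.770)² = 47.8551242167²
eq1−eq3, eq1−eq2 (x²,y² cancel):
  19.240·x + 27.958·y = -1077.016411
  -113.296·x + 19.258·y = 782.139041
det = 19.240·19.258 − 27.958·-113.296 = 3538.053488
x = (-1077.016411·19.258 − 27.958·782.139041) / 3538.053488 = -12.042844
y = (19.240·782.139041 − -1077.016411·-113.296) / 3538.053488 = -30.235070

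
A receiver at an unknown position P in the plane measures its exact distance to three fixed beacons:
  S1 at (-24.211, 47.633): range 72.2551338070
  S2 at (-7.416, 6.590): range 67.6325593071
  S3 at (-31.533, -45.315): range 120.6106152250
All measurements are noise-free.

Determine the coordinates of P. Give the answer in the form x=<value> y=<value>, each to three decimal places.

eq1: (x + 24.211)² + (y − 47.633)² = 72.2551338070²
eq2: (x + 7.416)² + (y − 6.590)² = 67.6325593071²
eq3: (x + 31.533)² + (y + 45.315)² = 120.6106152250²
eq3−eq1, eq3−eq2 (x²,y² cancel):
  14.644·x + 185.896·y = 9133.412039
  48.234·x + 103.810·y = 7023.403269
det = 14.644·103.810 − 185.896·48.234 = -7446.314024
x = (9133.412039·103.810 − 185.896·7023.403269) / -7446.314024 = 48.008057
y = (14.644·7023.403269 − 9133.412039·48.234) / -7446.314024 = 45.349992

x=48.008 y=45.350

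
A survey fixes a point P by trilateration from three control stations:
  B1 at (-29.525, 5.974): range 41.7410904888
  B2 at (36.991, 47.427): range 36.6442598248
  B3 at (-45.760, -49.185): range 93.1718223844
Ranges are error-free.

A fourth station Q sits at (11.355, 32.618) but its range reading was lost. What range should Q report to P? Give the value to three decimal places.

eq1: (x + 29.525)² + (y − 5.974)² = 41.7410904888²
eq2: (x − 36.991)² + (y − 47.427)² = 36.6442598248²
eq3: (x + 45.760)² + (y + 49.185)² = 93.1718223844²
eq3−eq1, eq3−eq2 (x²,y² cancel):
  32.470·x + 110.318·y = 3332.942327
  165.502·x + 193.224·y = 6442.699293
det = 32.470·193.224 − 110.318·165.502 = -11983.866356
x = (3332.942327·193.224 − 110.318·6442.699293) / -11983.866356 = 5.569259
y = (32.470·6442.699293 − 3332.942327·165.502) / -11983.866356 = 28.572930
|P − Q| = √((5.569259 − 11.355)² + (28.572930 − 32.618)²) = 7.059560

7.060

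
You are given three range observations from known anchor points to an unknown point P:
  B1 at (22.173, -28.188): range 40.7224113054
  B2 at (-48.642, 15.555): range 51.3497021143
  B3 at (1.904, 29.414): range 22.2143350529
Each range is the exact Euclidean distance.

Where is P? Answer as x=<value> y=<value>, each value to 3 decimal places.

x=2.023 y=7.200

eq1: (x − 22.173)² + (y + 28.188)² = 40.7224113054²
eq2: (x + 48.642)² + (y − 15.555)² = 51.3497021143²
eq3: (x − 1.904)² + (y − 29.414)² = 22.2143350529²
eq1−eq2, eq1−eq3 (x²,y² cancel):
  -141.630·x + 87.486·y = 343.319791
  -40.538·x + 115.204·y = 747.441440
det = -141.630·115.204 − 87.486·-40.538 = -12769.835052
x = (343.319791·115.204 − 87.486·747.441440) / -12769.835052 = 2.023429
y = (-141.630·747.441440 − 343.319791·-40.538) / -12769.835052 = 7.199986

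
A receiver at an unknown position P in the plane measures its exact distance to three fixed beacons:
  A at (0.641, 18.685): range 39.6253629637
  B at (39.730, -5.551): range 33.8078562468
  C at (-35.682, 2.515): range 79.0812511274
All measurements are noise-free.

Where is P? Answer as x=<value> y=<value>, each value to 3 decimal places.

eq1: (x − 0.641)² + (y − 18.685)² = 39.6253629637²
eq2: (x − 39.730)² + (y + 5.551)² = 33.8078562468²
eq3: (x + 35.682)² + (y − 2.515)² = 79.0812511274²
eq1−eq3, eq1−eq2 (x²,y² cancel):
  -72.646·x − 32.340·y = -3753.684647
  78.178·x − 48.472·y = 1686.944641
det = -72.646·-48.472 − -32.340·78.178 = 6049.573432
x = (-3753.684647·-48.472 − -32.340·1686.944641) / 6049.573432 = 39.094391
y = (-72.646·1686.944641 − -3753.684647·78.178) / 6049.573432 = 28.250881

x=39.094 y=28.251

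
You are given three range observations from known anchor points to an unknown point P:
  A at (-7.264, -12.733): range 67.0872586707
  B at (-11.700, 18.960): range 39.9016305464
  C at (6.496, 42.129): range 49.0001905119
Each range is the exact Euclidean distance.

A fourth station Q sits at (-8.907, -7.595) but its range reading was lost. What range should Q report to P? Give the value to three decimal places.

61.865

eq1: (x + 7.264)² + (y + 12.733)² = 67.0872586707²
eq2: (x + 11.700)² + (y − 18.960)² = 39.9016305464²
eq3: (x − 6.496)² + (y − 42.129)² = 49.0001905119²
eq1−eq2, eq1−eq3 (x²,y² cancel):
  -8.872·x + 63.386·y = 3190.036771
  27.520·x + 109.724·y = 3701.837278
det = -8.872·109.724 − 63.386·27.520 = -2717.854048
x = (3190.036771·109.724 − 63.386·3701.837278) / -2717.854048 = -42.452220
y = (-8.872·3701.837278 − 3190.036771·27.520) / -2717.854048 = 44.385206
|P − Q| = √((-42.452220 − -8.907)² + (44.385206 − -7.595)²) = 61.864558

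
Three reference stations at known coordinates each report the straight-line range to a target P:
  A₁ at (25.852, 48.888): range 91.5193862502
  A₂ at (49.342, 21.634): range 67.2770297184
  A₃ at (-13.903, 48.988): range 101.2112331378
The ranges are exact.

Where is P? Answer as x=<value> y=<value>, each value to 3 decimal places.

x=29.237 y=-42.569

eq1: (x − 25.852)² + (y − 48.888)² = 91.5193862502²
eq2: (x − 49.342)² + (y − 21.634)² = 67.2770297184²
eq3: (x + 13.903)² + (y − 48.988)² = 101.2112331378²
eq1−eq3, eq1−eq2 (x²,y² cancel):
  -79.510·x + 0.200·y = -2333.160549
  46.980·x − 54.508·y = 3693.899804
det = -79.510·-54.508 − 0.200·46.980 = 4324.535080
x = (-2333.160549·-54.508 − 0.200·3693.899804) / 4324.535080 = 29.237163
y = (-79.510·3693.899804 − -2333.160549·46.980) / 4324.535080 = -42.568759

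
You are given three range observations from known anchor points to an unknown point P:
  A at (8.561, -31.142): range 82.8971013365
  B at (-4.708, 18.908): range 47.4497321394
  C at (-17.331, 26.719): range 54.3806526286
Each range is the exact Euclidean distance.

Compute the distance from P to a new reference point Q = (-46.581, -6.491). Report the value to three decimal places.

eq1: (x − 8.561)² + (y + 31.142)² = 82.8971013365²
eq2: (x + 4.708)² + (y − 18.908)² = 47.4497321394²
eq3: (x + 17.331)² + (y − 26.719)² = 54.3806526286²
eq3−eq2, eq3−eq1 (x²,y² cancel):
  25.246·x − 15.622·y = 71.187506
  51.784·x − 115.722·y = -3885.827667
det = 25.246·-115.722 − -15.622·51.784 = -2112.547964
x = (71.187506·-115.722 − -15.622·-3885.827667) / -2112.547964 = 32.634696
y = (25.246·-3885.827667 − 71.187506·51.784) / -2112.547964 = 48.182565
|P − Q| = √((32.634696 − -46.581)² + (48.182565 − -6.491)²) = 96.251364

96.251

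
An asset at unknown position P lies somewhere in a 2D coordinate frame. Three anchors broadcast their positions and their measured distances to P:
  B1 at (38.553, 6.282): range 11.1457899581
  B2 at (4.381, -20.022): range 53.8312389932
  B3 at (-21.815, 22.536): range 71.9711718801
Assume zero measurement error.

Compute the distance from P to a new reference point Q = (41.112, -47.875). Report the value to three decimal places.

eq1: (x − 38.553)² + (y − 6.282)² = 11.1457899581²
eq2: (x − 4.381)² + (y + 20.022)² = 53.8312389932²
eq3: (x + 21.815)² + (y − 22.536)² = 71.9711718801²
eq2−eq1, eq2−eq3 (x²,y² cancel):
  68.344·x + 52.608·y = 3879.297346
  -52.392·x + 85.116·y = -1718.355414
det = 68.344·85.116 − 52.608·-52.392 = 8573.406240
x = (3879.297346·85.116 − 52.608·-1718.355414) / 8573.406240 = 49.057458
y = (68.344·-1718.355414 − 3879.297346·-52.392) / 8573.406240 = 10.008258
|P − Q| = √((49.057458 − 41.112)² + (10.008258 − -47.875)²) = 58.426038

58.426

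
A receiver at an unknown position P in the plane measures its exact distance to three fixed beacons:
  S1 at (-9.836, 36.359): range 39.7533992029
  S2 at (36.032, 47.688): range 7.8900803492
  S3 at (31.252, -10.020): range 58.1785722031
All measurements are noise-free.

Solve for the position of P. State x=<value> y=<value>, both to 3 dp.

x=28.151 y=48.076

eq1: (x + 9.836)² + (y − 36.359)² = 39.7533992029²
eq2: (x − 36.032)² + (y − 47.688)² = 7.8900803492²
eq3: (x − 31.252)² + (y + 10.020)² = 58.1785722031²
eq1−eq3, eq1−eq2 (x²,y² cancel):
  82.176·x − 92.758·y = -2146.049388
  91.736·x + 22.658·y = 3671.805971
det = 82.176·22.658 − -92.758·91.736 = 10371.191696
x = (-2146.049388·22.658 − -92.758·3671.805971) / 10371.191696 = 28.151460
y = (82.176·3671.805971 − -2146.049388·91.736) / 10371.191696 = 48.075894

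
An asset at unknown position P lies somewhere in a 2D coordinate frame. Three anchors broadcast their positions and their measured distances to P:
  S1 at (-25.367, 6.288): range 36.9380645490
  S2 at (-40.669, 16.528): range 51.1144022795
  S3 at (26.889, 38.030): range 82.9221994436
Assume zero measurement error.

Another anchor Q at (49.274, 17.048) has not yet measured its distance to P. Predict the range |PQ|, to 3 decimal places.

83.999

eq1: (x + 25.367)² + (y − 6.288)² = 36.9380645490²
eq2: (x + 40.669)² + (y − 16.528)² = 51.1144022795²
eq3: (x − 26.889)² + (y − 38.030)² = 82.9221994436²
eq2−eq3, eq2−eq1 (x²,y² cancel):
  135.116·x + 43.004·y = -4021.252164
  30.604·x − 20.480·y = 4.142796
det = 135.116·-20.480 − 43.004·30.604 = -4083.270096
x = (-4021.252164·-20.480 − 43.004·4.142796) / -4083.270096 = -20.125313
y = (135.116·4.142796 − -4021.252164·30.604) / -4083.270096 = -30.276263
|P − Q| = √((-20.125313 − 49.274)² + (-30.276263 − 17.048)²) = 83.999110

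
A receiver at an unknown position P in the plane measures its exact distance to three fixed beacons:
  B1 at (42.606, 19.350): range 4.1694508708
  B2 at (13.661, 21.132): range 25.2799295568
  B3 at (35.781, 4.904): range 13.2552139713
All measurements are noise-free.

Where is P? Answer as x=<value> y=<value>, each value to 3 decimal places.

eq1: (x − 42.606)² + (y − 19.350)² = 4.1694508708²
eq2: (x − 13.661)² + (y − 21.132)² = 25.2799295568²
eq3: (x − 35.781)² + (y − 4.904)² = 13.2552139713²
eq1−eq3, eq1−eq2 (x²,y² cancel):
  -13.650·x − 28.892·y = -1043.680936
  -57.890·x + 3.564·y = -2178.199909
det = -13.650·3.564 − -28.892·-57.890 = -1721.206480
x = (-1043.680936·3.564 − -28.892·-2178.199909) / -1721.206480 = 38.724134
y = (-13.650·-2178.199909 − -1043.680936·-57.890) / -1721.206480 = 17.828344

x=38.724 y=17.828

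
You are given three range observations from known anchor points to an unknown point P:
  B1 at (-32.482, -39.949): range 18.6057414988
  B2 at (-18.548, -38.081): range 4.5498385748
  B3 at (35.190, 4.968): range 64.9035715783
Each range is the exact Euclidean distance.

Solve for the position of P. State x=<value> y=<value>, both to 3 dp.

x=-14.066 y=-37.297

eq1: (x + 32.482)² + (y + 39.949)² = 18.6057414988²
eq2: (x + 18.548)² + (y + 38.081)² = 4.5498385748²
eq3: (x − 35.190)² + (y − 4.968)² = 64.9035715783²
eq1−eq2, eq1−eq3 (x²,y² cancel):
  27.868·x + 3.736·y = -531.339474
  135.344·x + 89.834·y = -5254.285788
det = 27.868·89.834 − 3.736·135.344 = 1997.848728
x = (-531.339474·89.834 − 3.736·-5254.285788) / 1997.848728 = -14.066300
y = (27.868·-5254.285788 − -531.339474·135.344) / 1997.848728 = -37.296531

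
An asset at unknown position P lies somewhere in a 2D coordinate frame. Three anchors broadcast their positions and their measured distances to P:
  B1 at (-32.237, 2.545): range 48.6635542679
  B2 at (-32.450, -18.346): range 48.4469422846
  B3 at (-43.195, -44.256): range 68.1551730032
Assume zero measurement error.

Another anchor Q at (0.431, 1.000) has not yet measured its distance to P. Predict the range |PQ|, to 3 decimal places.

17.661

eq1: (x + 32.237)² + (y − 2.545)² = 48.6635542679²
eq2: (x + 32.450)² + (y + 18.346)² = 48.4469422846²
eq3: (x + 43.195)² + (y + 44.256)² = 68.1551730032²
eq2−eq3, eq2−eq1 (x²,y² cancel):
  -21.490·x − 51.820·y = 136.801955
  0.426·x + 41.782·y = -364.912319
det = -21.490·41.782 − -51.820·0.426 = -875.819860
x = (136.801955·41.782 − -51.820·-364.912319) / -875.819860 = 15.064624
y = (-21.490·-364.912319 − 136.801955·0.426) / -875.819860 = -8.887316
|P − Q| = √((15.064624 − 0.431)² + (-8.887316 − 1.000)²) = 17.660747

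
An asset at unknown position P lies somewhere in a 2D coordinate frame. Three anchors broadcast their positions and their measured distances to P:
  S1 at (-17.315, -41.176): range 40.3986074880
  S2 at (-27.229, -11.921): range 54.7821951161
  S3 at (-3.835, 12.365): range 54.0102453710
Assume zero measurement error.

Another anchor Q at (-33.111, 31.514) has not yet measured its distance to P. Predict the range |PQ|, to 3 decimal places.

eq1: (x + 17.315)² + (y + 41.176)² = 40.3986074880²
eq2: (x + 27.229)² + (y + 11.921)² = 54.7821951161²
eq3: (x + 3.835)² + (y − 12.365)² = 54.0102453710²
eq3−eq1, eq3−eq2 (x²,y² cancel):
  -26.960·x − 107.082·y = 3112.730869
  -46.788·x − 48.572·y = 631.945935
det = -26.960·-48.572 − -107.082·-46.788 = -3700.651496
x = (3112.730869·-48.572 − -107.082·631.945935) / -3700.651496 = 22.569412
y = (-26.960·631.945935 − 3112.730869·-46.788) / -3700.651496 = -34.750959
|P − Q| = √((22.569412 − -33.111)² + (-34.750959 − 31.514)²) = 86.552603

86.553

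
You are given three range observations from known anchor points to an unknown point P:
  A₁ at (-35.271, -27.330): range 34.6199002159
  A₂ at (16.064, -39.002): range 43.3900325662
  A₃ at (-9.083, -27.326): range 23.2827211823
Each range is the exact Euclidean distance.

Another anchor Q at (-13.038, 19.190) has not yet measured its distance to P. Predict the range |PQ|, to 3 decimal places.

eq1: (x + 35.271)² + (y + 27.330)² = 34.6199002159²
eq2: (x − 16.064)² + (y + 39.002)² = 43.3900325662²
eq3: (x + 9.083)² + (y + 27.326)² = 23.2827211823²
eq1−eq2, eq1−eq3 (x²,y² cancel):
  102.670·x − 23.344·y = -895.921676
  52.376·x + 0.008·y = -505.308791
det = 102.670·0.008 − -23.344·52.376 = 1223.486704
x = (-895.921676·0.008 − -23.344·-505.308791) / 1223.486704 = -9.647098
y = (102.670·-505.308791 − -895.921676·52.376) / 1223.486704 = -4.050113
|P − Q| = √((-9.647098 − -13.038)² + (-4.050113 − 19.190)²) = 23.486189

23.486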